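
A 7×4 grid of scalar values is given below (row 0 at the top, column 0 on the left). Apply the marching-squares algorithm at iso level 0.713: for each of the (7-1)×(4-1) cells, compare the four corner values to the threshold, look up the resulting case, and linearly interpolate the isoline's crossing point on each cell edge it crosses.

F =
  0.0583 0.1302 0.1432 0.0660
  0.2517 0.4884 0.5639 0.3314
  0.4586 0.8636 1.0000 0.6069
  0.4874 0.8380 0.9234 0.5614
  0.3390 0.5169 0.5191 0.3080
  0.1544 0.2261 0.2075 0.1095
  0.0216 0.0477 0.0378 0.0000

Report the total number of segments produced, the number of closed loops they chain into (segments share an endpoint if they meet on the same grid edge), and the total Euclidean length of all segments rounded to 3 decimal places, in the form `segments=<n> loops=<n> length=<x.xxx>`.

segments=8 loops=1 length=6.890

cell (1,0): code 0100 → (1.599,1.000)–(2.000,0.628)
cell (1,1): code 1100 → (1.342,2.000)–(1.599,1.000)
cell (1,2): code 1000 → (2.000,2.730)–(1.342,2.000)
cell (2,0): code 0110 → (2.000,0.628)–(3.000,0.643)
cell (2,2): code 1001 → (3.000,2.581)–(2.000,2.730)
cell (3,0): code 0010 → (3.000,0.643)–(3.389,1.000)
cell (3,1): code 0011 → (3.389,1.000)–(3.520,2.000)
cell (3,2): code 0001 → (3.520,2.000)–(3.000,2.581)
total: 8 segments, chained into 1 closed loop(s), length Σ = 6.890242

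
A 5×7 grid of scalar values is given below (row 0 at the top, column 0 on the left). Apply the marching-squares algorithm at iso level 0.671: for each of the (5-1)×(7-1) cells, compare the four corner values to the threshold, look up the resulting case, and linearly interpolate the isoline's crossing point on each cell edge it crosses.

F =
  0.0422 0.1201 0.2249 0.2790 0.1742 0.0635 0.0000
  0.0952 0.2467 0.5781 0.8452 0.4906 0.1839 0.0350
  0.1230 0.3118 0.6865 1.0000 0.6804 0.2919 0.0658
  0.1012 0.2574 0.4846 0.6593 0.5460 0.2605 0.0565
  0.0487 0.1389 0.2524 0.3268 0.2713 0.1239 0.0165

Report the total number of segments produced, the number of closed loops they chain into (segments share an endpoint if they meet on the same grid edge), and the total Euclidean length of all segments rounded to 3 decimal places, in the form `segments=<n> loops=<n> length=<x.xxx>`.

cell (0,2): code 0100 → (0.692,3.000)–(1.000,2.348)
cell (0,3): code 1000 → (1.000,3.491)–(0.692,3.000)
cell (1,1): code 0100 → (1.857,2.000)–(2.000,1.959)
cell (1,2): code 1110 → (1.000,2.348)–(1.857,2.000)
cell (1,3): code 1101 → (1.950,4.000)–(1.000,3.491)
cell (1,4): code 1000 → (2.000,4.024)–(1.950,4.000)
cell (2,1): code 0010 → (2.000,1.959)–(2.077,2.000)
cell (2,2): code 0011 → (2.077,2.000)–(2.966,3.000)
cell (2,3): code 0011 → (2.966,3.000)–(2.070,4.000)
cell (2,4): code 0001 → (2.070,4.000)–(2.000,4.024)
total: 10 segments, chained into 1 closed loop(s), length Σ = 6.349371

segments=10 loops=1 length=6.349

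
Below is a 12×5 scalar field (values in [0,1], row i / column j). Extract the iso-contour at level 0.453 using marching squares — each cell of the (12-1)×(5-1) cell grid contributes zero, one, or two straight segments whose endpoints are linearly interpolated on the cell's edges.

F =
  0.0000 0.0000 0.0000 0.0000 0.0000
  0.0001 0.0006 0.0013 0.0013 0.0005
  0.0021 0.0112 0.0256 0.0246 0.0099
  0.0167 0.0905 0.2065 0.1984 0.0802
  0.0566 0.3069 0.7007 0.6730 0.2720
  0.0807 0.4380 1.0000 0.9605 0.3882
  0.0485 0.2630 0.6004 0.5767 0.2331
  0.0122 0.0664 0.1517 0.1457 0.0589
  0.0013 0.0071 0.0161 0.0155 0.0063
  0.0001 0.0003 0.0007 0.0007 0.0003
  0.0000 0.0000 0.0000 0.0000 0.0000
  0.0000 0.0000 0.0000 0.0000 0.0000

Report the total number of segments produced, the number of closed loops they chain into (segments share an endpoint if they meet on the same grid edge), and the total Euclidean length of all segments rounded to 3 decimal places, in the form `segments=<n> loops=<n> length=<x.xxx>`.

segments=10 loops=1 length=8.909

cell (3,1): code 0100 → (3.499,2.000)–(4.000,1.371)
cell (3,2): code 1100 → (3.536,3.000)–(3.499,2.000)
cell (3,3): code 1000 → (4.000,3.549)–(3.536,3.000)
cell (4,1): code 0110 → (4.000,1.371)–(5.000,1.027)
cell (4,3): code 1001 → (5.000,3.887)–(4.000,3.549)
cell (5,1): code 0110 → (5.000,1.027)–(6.000,1.563)
cell (5,3): code 1001 → (6.000,3.360)–(5.000,3.887)
cell (6,1): code 0010 → (6.000,1.563)–(6.329,2.000)
cell (6,2): code 0011 → (6.329,2.000)–(6.287,3.000)
cell (6,3): code 0001 → (6.287,3.000)–(6.000,3.360)
total: 10 segments, chained into 1 closed loop(s), length Σ = 8.909390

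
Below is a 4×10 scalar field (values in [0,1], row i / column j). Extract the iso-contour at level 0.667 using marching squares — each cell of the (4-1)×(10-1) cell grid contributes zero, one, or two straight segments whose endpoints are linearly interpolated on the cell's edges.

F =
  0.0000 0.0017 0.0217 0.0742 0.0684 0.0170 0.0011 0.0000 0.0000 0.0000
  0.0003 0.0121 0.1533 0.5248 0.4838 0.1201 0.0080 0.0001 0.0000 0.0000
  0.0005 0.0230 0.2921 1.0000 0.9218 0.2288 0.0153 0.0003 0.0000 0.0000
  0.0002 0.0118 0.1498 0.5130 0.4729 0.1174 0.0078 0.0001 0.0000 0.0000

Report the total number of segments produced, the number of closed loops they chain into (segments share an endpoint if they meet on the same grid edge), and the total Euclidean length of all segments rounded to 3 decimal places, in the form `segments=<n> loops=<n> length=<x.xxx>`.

cell (1,2): code 0100 → (1.299,3.000)–(2.000,2.530)
cell (1,3): code 1100 → (1.418,4.000)–(1.299,3.000)
cell (1,4): code 1000 → (2.000,4.368)–(1.418,4.000)
cell (2,2): code 0010 → (2.000,2.530)–(2.684,3.000)
cell (2,3): code 0011 → (2.684,3.000)–(2.568,4.000)
cell (2,4): code 0001 → (2.568,4.000)–(2.000,4.368)
total: 6 segments, chained into 1 closed loop(s), length Σ = 5.052224

segments=6 loops=1 length=5.052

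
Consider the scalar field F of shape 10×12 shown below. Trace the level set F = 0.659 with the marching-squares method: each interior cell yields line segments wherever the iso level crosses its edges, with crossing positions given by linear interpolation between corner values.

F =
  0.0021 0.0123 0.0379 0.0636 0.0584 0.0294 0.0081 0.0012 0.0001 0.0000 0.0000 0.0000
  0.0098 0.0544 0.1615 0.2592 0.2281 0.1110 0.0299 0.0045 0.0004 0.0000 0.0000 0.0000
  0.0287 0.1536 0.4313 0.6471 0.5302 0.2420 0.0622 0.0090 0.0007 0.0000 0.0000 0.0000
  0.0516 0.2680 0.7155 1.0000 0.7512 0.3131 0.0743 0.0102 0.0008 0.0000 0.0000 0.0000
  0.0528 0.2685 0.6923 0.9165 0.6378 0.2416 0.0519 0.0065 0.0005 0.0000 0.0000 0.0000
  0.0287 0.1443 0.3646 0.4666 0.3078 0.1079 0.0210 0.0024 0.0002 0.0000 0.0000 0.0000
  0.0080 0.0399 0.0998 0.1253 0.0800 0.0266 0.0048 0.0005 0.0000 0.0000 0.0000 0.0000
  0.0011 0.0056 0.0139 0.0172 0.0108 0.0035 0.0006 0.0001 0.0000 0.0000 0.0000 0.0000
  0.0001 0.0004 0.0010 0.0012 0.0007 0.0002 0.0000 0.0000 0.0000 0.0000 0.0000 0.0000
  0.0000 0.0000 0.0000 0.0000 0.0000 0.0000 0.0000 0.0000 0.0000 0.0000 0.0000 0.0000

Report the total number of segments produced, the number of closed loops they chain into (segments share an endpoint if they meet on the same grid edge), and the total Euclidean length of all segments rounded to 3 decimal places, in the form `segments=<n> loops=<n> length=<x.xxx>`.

cell (2,1): code 0100 → (2.801,2.000)–(3.000,1.874)
cell (2,2): code 1100 → (2.034,3.000)–(2.801,2.000)
cell (2,3): code 1100 → (2.583,4.000)–(2.034,3.000)
cell (2,4): code 1000 → (3.000,4.210)–(2.583,4.000)
cell (3,1): code 0110 → (3.000,1.874)–(4.000,1.921)
cell (3,3): code 1011 → (4.000,3.924)–(3.813,4.000)
cell (3,4): code 0001 → (3.813,4.000)–(3.000,4.210)
cell (4,1): code 0010 → (4.000,1.921)–(4.102,2.000)
cell (4,2): code 0011 → (4.102,2.000)–(4.572,3.000)
cell (4,3): code 0001 → (4.572,3.000)–(4.000,3.924)
total: 10 segments, chained into 1 closed loop(s), length Σ = 7.467541

segments=10 loops=1 length=7.468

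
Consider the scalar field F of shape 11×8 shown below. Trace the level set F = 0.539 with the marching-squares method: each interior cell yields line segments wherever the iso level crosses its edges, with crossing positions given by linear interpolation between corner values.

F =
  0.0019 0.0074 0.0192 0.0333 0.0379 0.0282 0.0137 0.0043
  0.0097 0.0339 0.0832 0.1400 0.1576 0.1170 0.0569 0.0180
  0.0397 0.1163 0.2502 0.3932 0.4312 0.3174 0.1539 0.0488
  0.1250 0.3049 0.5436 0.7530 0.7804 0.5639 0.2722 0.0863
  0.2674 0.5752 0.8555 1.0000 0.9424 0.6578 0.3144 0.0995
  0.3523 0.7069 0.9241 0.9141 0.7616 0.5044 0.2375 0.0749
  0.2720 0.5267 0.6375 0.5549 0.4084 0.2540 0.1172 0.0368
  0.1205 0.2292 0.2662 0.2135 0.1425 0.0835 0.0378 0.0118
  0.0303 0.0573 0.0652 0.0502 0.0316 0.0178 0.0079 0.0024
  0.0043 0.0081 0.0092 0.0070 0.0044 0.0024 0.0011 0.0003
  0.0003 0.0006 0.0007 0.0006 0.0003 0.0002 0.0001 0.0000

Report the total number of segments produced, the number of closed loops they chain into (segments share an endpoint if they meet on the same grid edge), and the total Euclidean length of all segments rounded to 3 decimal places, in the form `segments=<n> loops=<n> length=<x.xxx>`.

cell (2,1): code 0100 → (2.984,2.000)–(3.000,1.981)
cell (2,2): code 1100 → (2.405,3.000)–(2.984,2.000)
cell (2,3): code 1100 → (2.309,4.000)–(2.405,3.000)
cell (2,4): code 1100 → (2.899,5.000)–(2.309,4.000)
cell (2,5): code 1000 → (3.000,5.085)–(2.899,5.000)
cell (3,0): code 0100 → (3.866,1.000)–(4.000,0.882)
cell (3,1): code 1110 → (3.000,1.981)–(3.866,1.000)
cell (3,5): code 1001 → (4.000,5.346)–(3.000,5.085)
cell (4,0): code 0110 → (4.000,0.882)–(5.000,0.527)
cell (4,4): code 1011 → (5.000,4.865)–(4.774,5.000)
cell (4,5): code 0001 → (4.774,5.000)–(4.000,5.346)
cell (5,0): code 0010 → (5.000,0.527)–(5.932,1.000)
cell (5,1): code 0111 → (5.932,1.000)–(6.000,1.111)
cell (5,3): code 1011 → (6.000,3.109)–(5.630,4.000)
cell (5,4): code 0001 → (5.630,4.000)–(5.000,4.865)
cell (6,1): code 0010 → (6.000,1.111)–(6.265,2.000)
cell (6,2): code 0011 → (6.265,2.000)–(6.047,3.000)
cell (6,3): code 0001 → (6.047,3.000)–(6.000,3.109)
total: 18 segments, chained into 1 closed loop(s), length Σ = 13.451510

segments=18 loops=1 length=13.452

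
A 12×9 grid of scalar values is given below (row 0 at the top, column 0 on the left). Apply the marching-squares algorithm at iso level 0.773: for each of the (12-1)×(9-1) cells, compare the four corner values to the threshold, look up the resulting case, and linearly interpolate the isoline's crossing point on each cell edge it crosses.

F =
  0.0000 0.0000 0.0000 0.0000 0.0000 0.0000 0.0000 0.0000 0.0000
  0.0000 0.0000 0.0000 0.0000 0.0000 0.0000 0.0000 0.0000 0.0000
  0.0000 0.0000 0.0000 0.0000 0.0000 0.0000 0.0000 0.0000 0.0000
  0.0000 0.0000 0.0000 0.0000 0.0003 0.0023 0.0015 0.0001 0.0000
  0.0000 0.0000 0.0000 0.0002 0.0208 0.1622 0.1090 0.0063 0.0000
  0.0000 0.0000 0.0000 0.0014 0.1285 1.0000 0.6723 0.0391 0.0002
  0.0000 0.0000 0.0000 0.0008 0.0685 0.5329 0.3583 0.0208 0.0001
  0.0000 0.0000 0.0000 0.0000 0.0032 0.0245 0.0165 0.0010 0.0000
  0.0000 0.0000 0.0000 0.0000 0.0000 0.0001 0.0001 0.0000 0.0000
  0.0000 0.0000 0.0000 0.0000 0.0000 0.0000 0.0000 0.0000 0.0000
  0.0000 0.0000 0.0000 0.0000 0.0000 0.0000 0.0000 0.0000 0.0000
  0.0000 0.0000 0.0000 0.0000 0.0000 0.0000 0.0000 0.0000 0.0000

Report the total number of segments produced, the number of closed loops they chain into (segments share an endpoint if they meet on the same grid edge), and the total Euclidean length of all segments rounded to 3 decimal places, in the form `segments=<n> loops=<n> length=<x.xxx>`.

cell (4,4): code 0100 → (4.729,5.000)–(5.000,4.740)
cell (4,5): code 1000 → (5.000,5.693)–(4.729,5.000)
cell (5,4): code 0010 → (5.000,4.740)–(5.486,5.000)
cell (5,5): code 0001 → (5.486,5.000)–(5.000,5.693)
total: 4 segments, chained into 1 closed loop(s), length Σ = 2.517210

segments=4 loops=1 length=2.517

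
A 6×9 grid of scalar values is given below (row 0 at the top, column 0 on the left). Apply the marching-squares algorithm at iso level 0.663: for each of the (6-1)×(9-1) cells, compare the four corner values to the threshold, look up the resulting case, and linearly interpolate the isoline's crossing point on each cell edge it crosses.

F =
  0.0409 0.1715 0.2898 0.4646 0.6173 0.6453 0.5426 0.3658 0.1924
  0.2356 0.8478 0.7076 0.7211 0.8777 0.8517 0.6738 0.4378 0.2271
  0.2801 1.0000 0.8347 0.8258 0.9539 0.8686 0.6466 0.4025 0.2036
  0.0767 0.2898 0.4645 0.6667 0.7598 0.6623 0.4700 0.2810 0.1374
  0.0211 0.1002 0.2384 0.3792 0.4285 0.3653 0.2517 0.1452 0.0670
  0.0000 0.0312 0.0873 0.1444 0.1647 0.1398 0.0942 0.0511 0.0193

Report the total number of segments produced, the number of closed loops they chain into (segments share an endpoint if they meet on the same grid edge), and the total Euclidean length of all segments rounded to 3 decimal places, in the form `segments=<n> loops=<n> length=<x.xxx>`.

cell (0,0): code 0100 → (0.727,1.000)–(1.000,0.698)
cell (0,1): code 1100 → (0.893,2.000)–(0.727,1.000)
cell (0,2): code 1100 → (0.773,3.000)–(0.893,2.000)
cell (0,3): code 1100 → (0.175,4.000)–(0.773,3.000)
cell (0,4): code 1100 → (0.086,5.000)–(0.175,4.000)
cell (0,5): code 1100 → (0.918,6.000)–(0.086,5.000)
cell (0,6): code 1000 → (1.000,6.046)–(0.918,6.000)
cell (1,0): code 0110 → (1.000,0.698)–(2.000,0.532)
cell (1,5): code 1011 → (2.000,5.926)–(1.397,6.000)
cell (1,6): code 0001 → (1.397,6.000)–(1.000,6.046)
cell (2,0): code 0010 → (2.000,0.532)–(2.475,1.000)
cell (2,1): code 0011 → (2.475,1.000)–(2.464,2.000)
cell (2,2): code 0111 → (2.464,2.000)–(3.000,2.982)
cell (2,4): code 1011 → (3.000,4.993)–(2.997,5.000)
cell (2,5): code 0001 → (2.997,5.000)–(2.000,5.926)
cell (3,2): code 0010 → (3.000,2.982)–(3.013,3.000)
cell (3,3): code 0011 → (3.013,3.000)–(3.292,4.000)
cell (3,4): code 0001 → (3.292,4.000)–(3.000,4.993)
total: 18 segments, chained into 1 closed loop(s), length Σ = 14.262320

segments=18 loops=1 length=14.262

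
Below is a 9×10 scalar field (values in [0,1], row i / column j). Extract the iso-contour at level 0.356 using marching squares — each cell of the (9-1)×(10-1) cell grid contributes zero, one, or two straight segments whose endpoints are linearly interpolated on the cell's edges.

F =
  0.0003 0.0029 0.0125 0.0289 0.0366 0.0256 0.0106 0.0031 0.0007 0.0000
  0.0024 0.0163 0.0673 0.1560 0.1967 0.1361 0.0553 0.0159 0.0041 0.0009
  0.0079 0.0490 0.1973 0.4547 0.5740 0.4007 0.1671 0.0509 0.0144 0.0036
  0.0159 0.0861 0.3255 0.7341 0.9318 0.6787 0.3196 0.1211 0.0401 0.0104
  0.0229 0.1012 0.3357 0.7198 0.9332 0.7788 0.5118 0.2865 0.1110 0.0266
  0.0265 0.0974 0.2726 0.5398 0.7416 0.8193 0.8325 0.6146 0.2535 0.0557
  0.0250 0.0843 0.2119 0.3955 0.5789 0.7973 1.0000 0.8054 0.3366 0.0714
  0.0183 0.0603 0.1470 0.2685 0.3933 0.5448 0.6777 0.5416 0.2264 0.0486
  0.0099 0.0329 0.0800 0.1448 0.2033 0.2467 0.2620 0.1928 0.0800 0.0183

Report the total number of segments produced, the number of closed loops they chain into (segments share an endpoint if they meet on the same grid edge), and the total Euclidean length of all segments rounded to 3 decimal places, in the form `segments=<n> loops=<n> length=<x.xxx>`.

segments=22 loops=1 length=18.831

cell (1,2): code 0100 → (1.670,3.000)–(2.000,2.617)
cell (1,3): code 1100 → (1.422,4.000)–(1.670,3.000)
cell (1,4): code 1100 → (1.831,5.000)–(1.422,4.000)
cell (1,5): code 1000 → (2.000,5.191)–(1.831,5.000)
cell (2,2): code 0110 → (2.000,2.617)–(3.000,2.075)
cell (2,5): code 1001 → (3.000,5.899)–(2.000,5.191)
cell (3,2): code 0110 → (3.000,2.075)–(4.000,2.053)
cell (3,5): code 1101 → (3.189,6.000)–(3.000,5.899)
cell (3,6): code 1000 → (4.000,6.692)–(3.189,6.000)
cell (4,2): code 0110 → (4.000,2.053)–(5.000,2.312)
cell (4,6): code 1101 → (4.212,7.000)–(4.000,6.692)
cell (4,7): code 1000 → (5.000,7.716)–(4.212,7.000)
cell (5,2): code 0110 → (5.000,2.312)–(6.000,2.785)
cell (5,7): code 1001 → (6.000,7.959)–(5.000,7.716)
cell (6,2): code 0010 → (6.000,2.785)–(6.311,3.000)
cell (6,3): code 0111 → (6.311,3.000)–(7.000,3.701)
cell (6,7): code 1001 → (7.000,7.589)–(6.000,7.959)
cell (7,3): code 0010 → (7.000,3.701)–(7.196,4.000)
cell (7,4): code 0011 → (7.196,4.000)–(7.633,5.000)
cell (7,5): code 0011 → (7.633,5.000)–(7.774,6.000)
cell (7,6): code 0011 → (7.774,6.000)–(7.532,7.000)
cell (7,7): code 0001 → (7.532,7.000)–(7.000,7.589)
total: 22 segments, chained into 1 closed loop(s), length Σ = 18.830538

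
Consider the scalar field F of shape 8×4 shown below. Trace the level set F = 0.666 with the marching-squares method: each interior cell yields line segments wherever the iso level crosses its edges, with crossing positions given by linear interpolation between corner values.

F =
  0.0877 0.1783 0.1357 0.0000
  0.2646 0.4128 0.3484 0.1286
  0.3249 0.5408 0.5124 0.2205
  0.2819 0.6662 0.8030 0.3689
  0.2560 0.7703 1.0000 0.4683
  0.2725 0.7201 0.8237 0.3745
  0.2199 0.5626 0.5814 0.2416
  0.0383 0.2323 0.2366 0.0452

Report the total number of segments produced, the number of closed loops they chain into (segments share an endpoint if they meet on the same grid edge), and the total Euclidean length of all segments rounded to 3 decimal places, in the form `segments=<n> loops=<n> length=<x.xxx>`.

cell (2,0): code 0100 → (2.998,1.000)–(3.000,0.999)
cell (2,1): code 1100 → (2.529,2.000)–(2.998,1.000)
cell (2,2): code 1000 → (3.000,2.316)–(2.529,2.000)
cell (3,0): code 0110 → (3.000,0.999)–(4.000,0.797)
cell (3,2): code 1001 → (4.000,2.628)–(3.000,2.316)
cell (4,0): code 0110 → (4.000,0.797)–(5.000,0.879)
cell (4,2): code 1001 → (5.000,2.351)–(4.000,2.628)
cell (5,0): code 0010 → (5.000,0.879)–(5.343,1.000)
cell (5,1): code 0011 → (5.343,1.000)–(5.651,2.000)
cell (5,2): code 0001 → (5.651,2.000)–(5.000,2.351)
total: 10 segments, chained into 1 closed loop(s), length Σ = 7.932676

segments=10 loops=1 length=7.933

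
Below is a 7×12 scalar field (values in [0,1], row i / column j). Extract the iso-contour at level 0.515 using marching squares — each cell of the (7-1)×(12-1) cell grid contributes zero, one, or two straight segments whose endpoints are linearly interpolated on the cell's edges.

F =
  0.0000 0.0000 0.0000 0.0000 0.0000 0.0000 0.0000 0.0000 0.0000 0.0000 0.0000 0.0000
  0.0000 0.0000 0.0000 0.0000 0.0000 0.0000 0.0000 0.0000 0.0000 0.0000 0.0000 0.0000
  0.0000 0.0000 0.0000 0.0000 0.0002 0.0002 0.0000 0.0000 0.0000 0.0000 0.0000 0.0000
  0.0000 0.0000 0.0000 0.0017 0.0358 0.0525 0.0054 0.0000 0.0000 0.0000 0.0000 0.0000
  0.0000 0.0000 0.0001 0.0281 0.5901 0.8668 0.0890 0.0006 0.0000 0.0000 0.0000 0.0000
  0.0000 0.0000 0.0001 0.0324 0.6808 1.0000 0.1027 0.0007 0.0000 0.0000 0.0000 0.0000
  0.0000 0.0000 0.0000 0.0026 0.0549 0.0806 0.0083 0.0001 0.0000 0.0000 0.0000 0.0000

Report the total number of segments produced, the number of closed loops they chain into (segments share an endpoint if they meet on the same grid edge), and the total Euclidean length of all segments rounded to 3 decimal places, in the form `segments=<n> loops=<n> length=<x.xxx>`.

segments=8 loops=1 length=6.027

cell (3,3): code 0100 → (3.865,4.000)–(4.000,3.866)
cell (3,4): code 1100 → (3.568,5.000)–(3.865,4.000)
cell (3,5): code 1000 → (4.000,5.452)–(3.568,5.000)
cell (4,3): code 0110 → (4.000,3.866)–(5.000,3.744)
cell (4,5): code 1001 → (5.000,5.541)–(4.000,5.452)
cell (5,3): code 0010 → (5.000,3.744)–(5.265,4.000)
cell (5,4): code 0011 → (5.265,4.000)–(5.528,5.000)
cell (5,5): code 0001 → (5.528,5.000)–(5.000,5.541)
total: 8 segments, chained into 1 closed loop(s), length Σ = 6.027482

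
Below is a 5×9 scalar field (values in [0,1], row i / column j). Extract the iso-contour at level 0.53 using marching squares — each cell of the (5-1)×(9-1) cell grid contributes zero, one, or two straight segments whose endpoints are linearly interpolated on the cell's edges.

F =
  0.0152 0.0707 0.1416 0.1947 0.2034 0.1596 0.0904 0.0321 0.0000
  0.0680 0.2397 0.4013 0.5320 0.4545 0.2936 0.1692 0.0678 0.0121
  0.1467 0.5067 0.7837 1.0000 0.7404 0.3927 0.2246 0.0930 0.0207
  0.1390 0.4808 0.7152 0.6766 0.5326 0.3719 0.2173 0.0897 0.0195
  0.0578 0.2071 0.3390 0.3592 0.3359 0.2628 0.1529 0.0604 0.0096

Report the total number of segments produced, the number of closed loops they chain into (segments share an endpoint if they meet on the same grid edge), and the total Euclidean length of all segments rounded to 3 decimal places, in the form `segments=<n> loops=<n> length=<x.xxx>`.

segments=12 loops=1 length=9.393

cell (0,2): code 0100 → (0.994,3.000)–(1.000,2.985)
cell (0,3): code 1000 → (1.000,3.026)–(0.994,3.000)
cell (1,1): code 0100 → (1.337,2.000)–(2.000,1.084)
cell (1,2): code 1110 → (1.000,2.985)–(1.337,2.000)
cell (1,3): code 1101 → (1.264,4.000)–(1.000,3.026)
cell (1,4): code 1000 → (2.000,4.605)–(1.264,4.000)
cell (2,1): code 0110 → (2.000,1.084)–(3.000,1.210)
cell (2,4): code 1001 → (3.000,4.016)–(2.000,4.605)
cell (3,1): code 0010 → (3.000,1.210)–(3.492,2.000)
cell (3,2): code 0011 → (3.492,2.000)–(3.462,3.000)
cell (3,3): code 0011 → (3.462,3.000)–(3.013,4.000)
cell (3,4): code 0001 → (3.013,4.000)–(3.000,4.016)
total: 12 segments, chained into 1 closed loop(s), length Σ = 9.393284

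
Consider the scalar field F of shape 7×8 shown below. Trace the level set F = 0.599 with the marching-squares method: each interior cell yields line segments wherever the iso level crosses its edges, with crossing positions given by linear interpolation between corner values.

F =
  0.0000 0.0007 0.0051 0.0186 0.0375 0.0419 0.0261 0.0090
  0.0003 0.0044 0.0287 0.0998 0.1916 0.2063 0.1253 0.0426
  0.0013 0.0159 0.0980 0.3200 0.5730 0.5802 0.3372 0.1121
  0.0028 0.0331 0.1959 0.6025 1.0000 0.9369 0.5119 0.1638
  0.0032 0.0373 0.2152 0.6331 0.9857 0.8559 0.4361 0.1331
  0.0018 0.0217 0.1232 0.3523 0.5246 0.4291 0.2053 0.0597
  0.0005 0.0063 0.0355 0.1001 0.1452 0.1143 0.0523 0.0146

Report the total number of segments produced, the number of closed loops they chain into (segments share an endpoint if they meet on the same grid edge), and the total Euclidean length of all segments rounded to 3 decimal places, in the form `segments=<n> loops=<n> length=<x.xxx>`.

segments=10 loops=1 length=8.897

cell (2,2): code 0100 → (2.988,3.000)–(3.000,2.991)
cell (2,3): code 1100 → (2.061,4.000)–(2.988,3.000)
cell (2,4): code 1100 → (2.053,5.000)–(2.061,4.000)
cell (2,5): code 1000 → (3.000,5.795)–(2.053,5.000)
cell (3,2): code 0110 → (3.000,2.991)–(4.000,2.918)
cell (3,5): code 1001 → (4.000,5.612)–(3.000,5.795)
cell (4,2): code 0010 → (4.000,2.918)–(4.121,3.000)
cell (4,3): code 0011 → (4.121,3.000)–(4.839,4.000)
cell (4,4): code 0011 → (4.839,4.000)–(4.602,5.000)
cell (4,5): code 0001 → (4.602,5.000)–(4.000,5.612)
total: 10 segments, chained into 1 closed loop(s), length Σ = 8.897431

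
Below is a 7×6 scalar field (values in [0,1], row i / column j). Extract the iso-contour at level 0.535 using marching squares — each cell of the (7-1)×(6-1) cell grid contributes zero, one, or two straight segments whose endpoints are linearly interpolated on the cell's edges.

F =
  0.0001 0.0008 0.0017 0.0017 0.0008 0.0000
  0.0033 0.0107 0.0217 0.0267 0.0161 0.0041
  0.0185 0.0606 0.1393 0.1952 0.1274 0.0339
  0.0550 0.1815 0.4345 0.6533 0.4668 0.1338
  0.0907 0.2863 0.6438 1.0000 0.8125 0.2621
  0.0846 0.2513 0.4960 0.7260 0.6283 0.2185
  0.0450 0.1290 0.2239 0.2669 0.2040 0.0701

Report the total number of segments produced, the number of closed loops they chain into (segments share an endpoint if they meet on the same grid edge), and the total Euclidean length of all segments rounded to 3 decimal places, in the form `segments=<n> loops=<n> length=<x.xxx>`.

cell (2,2): code 0100 → (2.742,3.000)–(3.000,2.459)
cell (2,3): code 1000 → (3.000,3.634)–(2.742,3.000)
cell (3,1): code 0100 → (3.480,2.000)–(4.000,1.696)
cell (3,2): code 1110 → (3.000,2.459)–(3.480,2.000)
cell (3,3): code 1101 → (3.197,4.000)–(3.000,3.634)
cell (3,4): code 1000 → (4.000,4.504)–(3.197,4.000)
cell (4,1): code 0010 → (4.000,1.696)–(4.736,2.000)
cell (4,2): code 0111 → (4.736,2.000)–(5.000,2.170)
cell (4,4): code 1001 → (5.000,4.228)–(4.000,4.504)
cell (5,2): code 0010 → (5.000,2.170)–(5.416,3.000)
cell (5,3): code 0011 → (5.416,3.000)–(5.220,4.000)
cell (5,4): code 0001 → (5.220,4.000)–(5.000,4.228)
total: 12 segments, chained into 1 closed loop(s), length Σ = 8.326462

segments=12 loops=1 length=8.326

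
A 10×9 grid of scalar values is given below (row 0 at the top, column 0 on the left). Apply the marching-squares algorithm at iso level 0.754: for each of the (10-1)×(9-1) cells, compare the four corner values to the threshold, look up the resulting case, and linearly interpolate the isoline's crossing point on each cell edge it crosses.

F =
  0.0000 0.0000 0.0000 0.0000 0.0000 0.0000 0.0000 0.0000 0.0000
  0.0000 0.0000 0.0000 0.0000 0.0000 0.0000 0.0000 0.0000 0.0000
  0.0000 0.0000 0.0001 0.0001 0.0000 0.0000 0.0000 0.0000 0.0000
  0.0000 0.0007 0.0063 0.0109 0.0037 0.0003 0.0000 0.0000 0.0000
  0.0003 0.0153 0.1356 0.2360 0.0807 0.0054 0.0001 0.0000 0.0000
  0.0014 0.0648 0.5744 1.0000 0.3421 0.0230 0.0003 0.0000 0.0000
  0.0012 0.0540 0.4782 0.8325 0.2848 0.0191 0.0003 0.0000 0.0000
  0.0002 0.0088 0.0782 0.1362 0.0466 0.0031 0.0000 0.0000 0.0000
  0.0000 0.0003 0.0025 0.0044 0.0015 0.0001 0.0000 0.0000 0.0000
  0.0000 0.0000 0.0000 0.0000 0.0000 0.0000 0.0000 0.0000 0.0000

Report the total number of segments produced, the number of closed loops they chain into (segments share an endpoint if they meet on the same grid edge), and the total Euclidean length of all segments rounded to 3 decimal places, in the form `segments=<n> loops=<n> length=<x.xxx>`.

segments=6 loops=1 length=3.674

cell (4,2): code 0100 → (4.678,3.000)–(5.000,2.422)
cell (4,3): code 1000 → (5.000,3.374)–(4.678,3.000)
cell (5,2): code 0110 → (5.000,2.422)–(6.000,2.778)
cell (5,3): code 1001 → (6.000,3.143)–(5.000,3.374)
cell (6,2): code 0010 → (6.000,2.778)–(6.113,3.000)
cell (6,3): code 0001 → (6.113,3.000)–(6.000,3.143)
total: 6 segments, chained into 1 closed loop(s), length Σ = 3.673909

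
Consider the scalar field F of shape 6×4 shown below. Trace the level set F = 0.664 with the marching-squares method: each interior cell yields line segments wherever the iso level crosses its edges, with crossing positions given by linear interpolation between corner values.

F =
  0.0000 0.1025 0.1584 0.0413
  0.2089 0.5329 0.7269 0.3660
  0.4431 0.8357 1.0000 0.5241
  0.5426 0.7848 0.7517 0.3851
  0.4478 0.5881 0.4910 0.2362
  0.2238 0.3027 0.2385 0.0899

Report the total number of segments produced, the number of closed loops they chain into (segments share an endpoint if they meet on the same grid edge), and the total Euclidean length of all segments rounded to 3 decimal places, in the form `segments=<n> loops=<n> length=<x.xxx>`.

cell (0,1): code 0100 → (0.889,2.000)–(1.000,1.676)
cell (0,2): code 1000 → (1.000,2.174)–(0.889,2.000)
cell (1,0): code 0100 → (1.433,1.000)–(2.000,0.563)
cell (1,1): code 1110 → (1.000,1.676)–(1.433,1.000)
cell (1,2): code 1001 → (2.000,2.706)–(1.000,2.174)
cell (2,0): code 0110 → (2.000,0.563)–(3.000,0.501)
cell (2,2): code 1001 → (3.000,2.239)–(2.000,2.706)
cell (3,0): code 0010 → (3.000,0.501)–(3.614,1.000)
cell (3,1): code 0011 → (3.614,1.000)–(3.336,2.000)
cell (3,2): code 0001 → (3.336,2.000)–(3.000,2.239)
total: 10 segments, chained into 1 closed loop(s), length Σ = 7.547552

segments=10 loops=1 length=7.548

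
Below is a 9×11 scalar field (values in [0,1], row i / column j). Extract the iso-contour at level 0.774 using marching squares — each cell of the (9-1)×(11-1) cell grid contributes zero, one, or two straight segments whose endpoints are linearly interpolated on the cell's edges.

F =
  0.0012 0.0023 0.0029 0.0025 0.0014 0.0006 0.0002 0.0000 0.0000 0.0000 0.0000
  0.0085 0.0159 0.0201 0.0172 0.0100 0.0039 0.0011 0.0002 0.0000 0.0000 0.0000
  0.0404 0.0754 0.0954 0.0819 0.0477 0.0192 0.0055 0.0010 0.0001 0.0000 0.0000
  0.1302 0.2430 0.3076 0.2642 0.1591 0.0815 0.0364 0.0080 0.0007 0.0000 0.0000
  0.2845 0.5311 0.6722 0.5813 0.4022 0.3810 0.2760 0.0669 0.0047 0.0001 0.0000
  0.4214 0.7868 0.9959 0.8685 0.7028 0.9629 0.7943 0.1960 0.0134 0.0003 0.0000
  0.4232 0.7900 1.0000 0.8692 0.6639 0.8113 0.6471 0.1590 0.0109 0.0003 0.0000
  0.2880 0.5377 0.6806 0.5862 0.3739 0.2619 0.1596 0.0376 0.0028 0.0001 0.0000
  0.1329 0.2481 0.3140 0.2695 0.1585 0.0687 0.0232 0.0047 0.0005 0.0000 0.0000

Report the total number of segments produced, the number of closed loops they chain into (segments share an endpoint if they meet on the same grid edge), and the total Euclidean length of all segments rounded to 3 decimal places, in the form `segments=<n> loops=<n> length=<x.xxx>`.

segments=18 loops=2 length=12.670

cell (4,0): code 0100 → (4.950,1.000)–(5.000,0.965)
cell (4,1): code 1100 → (4.314,2.000)–(4.950,1.000)
cell (4,2): code 1100 → (4.671,3.000)–(4.314,2.000)
cell (4,3): code 1000 → (5.000,3.570)–(4.671,3.000)
cell (4,4): code 0100 → (4.675,5.000)–(5.000,4.274)
cell (4,5): code 1100 → (4.961,6.000)–(4.675,5.000)
cell (4,6): code 1000 → (5.000,6.034)–(4.961,6.000)
cell (5,0): code 0110 → (5.000,0.965)–(6.000,0.956)
cell (5,3): code 1001 → (6.000,3.464)–(5.000,3.570)
cell (5,4): code 0110 → (5.000,4.274)–(6.000,4.747)
cell (5,5): code 1011 → (6.000,5.227)–(5.138,6.000)
cell (5,6): code 0001 → (5.138,6.000)–(5.000,6.034)
cell (6,0): code 0010 → (6.000,0.956)–(6.063,1.000)
cell (6,1): code 0011 → (6.063,1.000)–(6.708,2.000)
cell (6,2): code 0011 → (6.708,2.000)–(6.336,3.000)
cell (6,3): code 0001 → (6.336,3.000)–(6.000,3.464)
cell (6,4): code 0010 → (6.000,4.747)–(6.068,5.000)
cell (6,5): code 0001 → (6.068,5.000)–(6.000,5.227)
total: 18 segments, chained into 2 closed loop(s), length Σ = 12.670196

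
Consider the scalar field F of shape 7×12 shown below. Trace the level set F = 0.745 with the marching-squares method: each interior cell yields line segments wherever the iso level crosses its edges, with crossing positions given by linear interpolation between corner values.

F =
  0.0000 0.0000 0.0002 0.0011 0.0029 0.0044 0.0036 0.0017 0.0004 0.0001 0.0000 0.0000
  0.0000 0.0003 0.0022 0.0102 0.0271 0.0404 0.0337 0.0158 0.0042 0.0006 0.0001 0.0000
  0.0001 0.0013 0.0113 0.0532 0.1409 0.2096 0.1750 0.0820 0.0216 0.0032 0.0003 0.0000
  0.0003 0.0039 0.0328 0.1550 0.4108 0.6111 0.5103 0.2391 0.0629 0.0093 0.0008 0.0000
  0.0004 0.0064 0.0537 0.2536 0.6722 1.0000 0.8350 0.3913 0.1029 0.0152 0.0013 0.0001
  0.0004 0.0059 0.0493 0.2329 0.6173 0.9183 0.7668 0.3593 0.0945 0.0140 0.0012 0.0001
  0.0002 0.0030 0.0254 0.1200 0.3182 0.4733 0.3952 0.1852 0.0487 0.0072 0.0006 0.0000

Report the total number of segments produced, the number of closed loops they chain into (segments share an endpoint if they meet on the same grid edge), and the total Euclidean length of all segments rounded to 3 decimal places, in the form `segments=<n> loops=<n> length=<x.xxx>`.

segments=8 loops=1 length=6.289

cell (3,4): code 0100 → (3.344,5.000)–(4.000,4.222)
cell (3,5): code 1100 → (3.723,6.000)–(3.344,5.000)
cell (3,6): code 1000 → (4.000,6.203)–(3.723,6.000)
cell (4,4): code 0110 → (4.000,4.222)–(5.000,4.424)
cell (4,6): code 1001 → (5.000,6.053)–(4.000,6.203)
cell (5,4): code 0010 → (5.000,4.424)–(5.389,5.000)
cell (5,5): code 0011 → (5.389,5.000)–(5.059,6.000)
cell (5,6): code 0001 → (5.059,6.000)–(5.000,6.053)
total: 8 segments, chained into 1 closed loop(s), length Σ = 6.289192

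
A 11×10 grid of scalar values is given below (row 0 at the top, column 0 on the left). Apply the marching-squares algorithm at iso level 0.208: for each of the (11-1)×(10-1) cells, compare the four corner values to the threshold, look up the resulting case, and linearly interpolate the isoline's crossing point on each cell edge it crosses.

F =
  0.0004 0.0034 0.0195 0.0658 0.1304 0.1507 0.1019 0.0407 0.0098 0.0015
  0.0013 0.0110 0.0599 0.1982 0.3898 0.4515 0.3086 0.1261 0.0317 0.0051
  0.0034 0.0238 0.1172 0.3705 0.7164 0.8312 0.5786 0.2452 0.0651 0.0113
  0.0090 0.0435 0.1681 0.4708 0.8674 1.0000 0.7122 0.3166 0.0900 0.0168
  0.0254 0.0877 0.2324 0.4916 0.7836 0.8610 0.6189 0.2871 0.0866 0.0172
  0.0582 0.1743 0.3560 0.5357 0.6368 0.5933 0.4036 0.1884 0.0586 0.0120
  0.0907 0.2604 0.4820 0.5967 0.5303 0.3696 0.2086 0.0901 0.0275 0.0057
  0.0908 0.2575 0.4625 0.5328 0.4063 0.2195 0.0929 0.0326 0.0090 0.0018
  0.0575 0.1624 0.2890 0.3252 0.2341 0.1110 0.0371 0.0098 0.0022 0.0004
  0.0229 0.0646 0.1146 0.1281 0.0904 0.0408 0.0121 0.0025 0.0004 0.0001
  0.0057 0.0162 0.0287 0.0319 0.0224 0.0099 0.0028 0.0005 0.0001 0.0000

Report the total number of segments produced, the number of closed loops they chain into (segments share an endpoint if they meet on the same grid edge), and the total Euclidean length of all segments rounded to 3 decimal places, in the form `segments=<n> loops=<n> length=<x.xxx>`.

cell (0,3): code 0100 → (0.299,4.000)–(1.000,3.051)
cell (0,4): code 1100 → (0.190,5.000)–(0.299,4.000)
cell (0,5): code 1100 → (0.513,6.000)–(0.190,5.000)
cell (0,6): code 1000 → (1.000,6.551)–(0.513,6.000)
cell (1,2): code 0100 → (1.057,3.000)–(2.000,2.358)
cell (1,3): code 1110 → (1.000,3.051)–(1.057,3.000)
cell (1,6): code 1101 → (1.688,7.000)–(1.000,6.551)
cell (1,7): code 1000 → (2.000,7.207)–(1.688,7.000)
cell (2,2): code 0110 → (2.000,2.358)–(3.000,2.132)
cell (2,7): code 1001 → (3.000,7.479)–(2.000,7.207)
cell (3,1): code 0100 → (3.621,2.000)–(4.000,1.831)
cell (3,2): code 1110 → (3.000,2.132)–(3.621,2.000)
cell (3,7): code 1001 → (4.000,7.395)–(3.000,7.479)
cell (4,1): code 0110 → (4.000,1.831)–(5.000,1.185)
cell (4,6): code 1011 → (5.000,6.909)–(4.801,7.000)
cell (4,7): code 0001 → (4.801,7.000)–(4.000,7.395)
cell (5,0): code 0100 → (5.391,1.000)–(6.000,0.691)
cell (5,1): code 1110 → (5.000,1.185)–(5.391,1.000)
cell (5,6): code 1001 → (6.000,6.005)–(5.000,6.909)
cell (6,0): code 0110 → (6.000,0.691)–(7.000,0.703)
cell (6,5): code 1011 → (7.000,5.091)–(6.005,6.000)
cell (6,6): code 0001 → (6.005,6.000)–(6.000,6.005)
cell (7,0): code 0010 → (7.000,0.703)–(7.521,1.000)
cell (7,1): code 0111 → (7.521,1.000)–(8.000,1.360)
cell (7,4): code 1011 → (8.000,4.212)–(7.106,5.000)
cell (7,5): code 0001 → (7.106,5.000)–(7.000,5.091)
cell (8,1): code 0010 → (8.000,1.360)–(8.464,2.000)
cell (8,2): code 0011 → (8.464,2.000)–(8.595,3.000)
cell (8,3): code 0011 → (8.595,3.000)–(8.182,4.000)
cell (8,4): code 0001 → (8.182,4.000)–(8.000,4.212)
total: 30 segments, chained into 1 closed loop(s), length Σ = 23.310595

segments=30 loops=1 length=23.311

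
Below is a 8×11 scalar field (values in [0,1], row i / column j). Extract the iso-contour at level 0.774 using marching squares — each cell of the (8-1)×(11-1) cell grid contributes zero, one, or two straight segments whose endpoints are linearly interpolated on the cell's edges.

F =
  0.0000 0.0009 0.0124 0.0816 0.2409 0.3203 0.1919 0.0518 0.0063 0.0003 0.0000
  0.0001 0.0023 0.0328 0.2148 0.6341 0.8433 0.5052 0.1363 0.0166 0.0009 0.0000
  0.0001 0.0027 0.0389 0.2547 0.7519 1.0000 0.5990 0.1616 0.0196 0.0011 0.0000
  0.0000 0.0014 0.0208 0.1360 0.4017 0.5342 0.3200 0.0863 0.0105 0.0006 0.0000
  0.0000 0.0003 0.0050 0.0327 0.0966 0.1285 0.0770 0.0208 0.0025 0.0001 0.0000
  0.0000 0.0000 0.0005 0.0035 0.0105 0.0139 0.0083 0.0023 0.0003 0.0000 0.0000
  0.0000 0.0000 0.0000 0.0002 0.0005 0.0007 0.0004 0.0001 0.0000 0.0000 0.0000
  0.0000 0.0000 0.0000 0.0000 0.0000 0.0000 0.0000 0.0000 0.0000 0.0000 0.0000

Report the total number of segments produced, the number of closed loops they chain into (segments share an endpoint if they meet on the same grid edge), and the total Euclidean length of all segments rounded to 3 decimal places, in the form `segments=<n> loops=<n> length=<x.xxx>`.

segments=6 loops=1 length=4.595

cell (0,4): code 0100 → (0.867,5.000)–(1.000,4.669)
cell (0,5): code 1000 → (1.000,5.205)–(0.867,5.000)
cell (1,4): code 0110 → (1.000,4.669)–(2.000,4.089)
cell (1,5): code 1001 → (2.000,5.564)–(1.000,5.205)
cell (2,4): code 0010 → (2.000,4.089)–(2.485,5.000)
cell (2,5): code 0001 → (2.485,5.000)–(2.000,5.564)
total: 6 segments, chained into 1 closed loop(s), length Σ = 4.594814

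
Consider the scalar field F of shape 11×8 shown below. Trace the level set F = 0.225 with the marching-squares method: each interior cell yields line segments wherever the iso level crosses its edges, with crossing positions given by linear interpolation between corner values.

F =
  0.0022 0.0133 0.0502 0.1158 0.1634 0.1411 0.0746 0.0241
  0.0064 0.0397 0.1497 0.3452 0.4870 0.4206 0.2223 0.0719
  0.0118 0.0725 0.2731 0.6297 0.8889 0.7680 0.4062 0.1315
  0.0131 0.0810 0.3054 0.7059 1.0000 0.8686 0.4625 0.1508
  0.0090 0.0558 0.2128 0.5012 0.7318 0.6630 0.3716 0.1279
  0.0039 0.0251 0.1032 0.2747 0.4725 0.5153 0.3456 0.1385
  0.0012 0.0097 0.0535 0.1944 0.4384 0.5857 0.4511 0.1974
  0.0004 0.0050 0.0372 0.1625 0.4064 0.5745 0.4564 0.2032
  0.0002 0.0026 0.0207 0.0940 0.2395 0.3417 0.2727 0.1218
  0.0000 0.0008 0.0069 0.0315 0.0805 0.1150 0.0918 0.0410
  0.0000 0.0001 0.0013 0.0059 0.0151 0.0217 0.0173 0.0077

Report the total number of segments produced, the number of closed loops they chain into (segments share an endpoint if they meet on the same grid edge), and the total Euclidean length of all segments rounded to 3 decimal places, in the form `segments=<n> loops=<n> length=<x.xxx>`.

segments=26 loops=1 length=21.912

cell (0,2): code 0100 → (0.476,3.000)–(1.000,2.385)
cell (0,3): code 1100 → (0.190,4.000)–(0.476,3.000)
cell (0,4): code 1100 → (0.300,5.000)–(0.190,4.000)
cell (0,5): code 1000 → (1.000,5.986)–(0.300,5.000)
cell (1,1): code 0100 → (1.610,2.000)–(2.000,1.760)
cell (1,2): code 1110 → (1.000,2.385)–(1.610,2.000)
cell (1,5): code 1101 → (1.015,6.000)–(1.000,5.986)
cell (1,6): code 1000 → (2.000,6.660)–(1.015,6.000)
cell (2,1): code 0110 → (2.000,1.760)–(3.000,1.642)
cell (2,6): code 1001 → (3.000,6.762)–(2.000,6.660)
cell (3,1): code 0010 → (3.000,1.642)–(3.868,2.000)
cell (3,2): code 0111 → (3.868,2.000)–(4.000,2.042)
cell (3,6): code 1001 → (4.000,6.602)–(3.000,6.762)
cell (4,2): code 0110 → (4.000,2.042)–(5.000,2.710)
cell (4,6): code 1001 → (5.000,6.582)–(4.000,6.602)
cell (5,2): code 0010 → (5.000,2.710)–(5.619,3.000)
cell (5,3): code 0111 → (5.619,3.000)–(6.000,3.125)
cell (5,6): code 1001 → (6.000,6.891)–(5.000,6.582)
cell (6,3): code 0110 → (6.000,3.125)–(7.000,3.256)
cell (6,6): code 1001 → (7.000,6.914)–(6.000,6.891)
cell (7,3): code 0110 → (7.000,3.256)–(8.000,3.900)
cell (7,6): code 1001 → (8.000,6.316)–(7.000,6.914)
cell (8,3): code 0010 → (8.000,3.900)–(8.091,4.000)
cell (8,4): code 0011 → (8.091,4.000)–(8.515,5.000)
cell (8,5): code 0011 → (8.515,5.000)–(8.264,6.000)
cell (8,6): code 0001 → (8.264,6.000)–(8.000,6.316)
total: 26 segments, chained into 1 closed loop(s), length Σ = 21.911923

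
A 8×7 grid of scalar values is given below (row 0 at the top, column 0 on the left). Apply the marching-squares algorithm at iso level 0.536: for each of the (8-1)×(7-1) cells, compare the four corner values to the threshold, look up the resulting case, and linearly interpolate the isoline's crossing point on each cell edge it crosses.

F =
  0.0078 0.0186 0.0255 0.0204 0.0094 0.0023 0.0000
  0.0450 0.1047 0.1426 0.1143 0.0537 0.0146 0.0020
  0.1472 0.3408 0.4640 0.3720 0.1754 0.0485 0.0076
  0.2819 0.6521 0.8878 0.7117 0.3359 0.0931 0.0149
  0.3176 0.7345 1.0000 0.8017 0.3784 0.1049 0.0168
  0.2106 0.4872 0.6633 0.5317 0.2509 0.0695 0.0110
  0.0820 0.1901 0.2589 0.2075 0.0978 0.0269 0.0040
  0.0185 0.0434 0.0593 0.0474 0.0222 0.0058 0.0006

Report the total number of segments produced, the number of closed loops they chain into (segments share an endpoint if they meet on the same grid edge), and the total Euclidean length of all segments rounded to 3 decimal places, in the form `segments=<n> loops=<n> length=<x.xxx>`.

cell (2,0): code 0100 → (2.627,1.000)–(3.000,0.686)
cell (2,1): code 1100 → (2.170,2.000)–(2.627,1.000)
cell (2,2): code 1100 → (2.483,3.000)–(2.170,2.000)
cell (2,3): code 1000 → (3.000,3.468)–(2.483,3.000)
cell (3,0): code 0110 → (3.000,0.686)–(4.000,0.524)
cell (3,3): code 1001 → (4.000,3.628)–(3.000,3.468)
cell (4,0): code 0010 → (4.000,0.524)–(4.803,1.000)
cell (4,1): code 0111 → (4.803,1.000)–(5.000,1.277)
cell (4,2): code 1011 → (5.000,2.967)–(4.984,3.000)
cell (4,3): code 0001 → (4.984,3.000)–(4.000,3.628)
cell (5,1): code 0010 → (5.000,1.277)–(5.315,2.000)
cell (5,2): code 0001 → (5.315,2.000)–(5.000,2.967)
total: 12 segments, chained into 1 closed loop(s), length Σ = 9.640440

segments=12 loops=1 length=9.640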